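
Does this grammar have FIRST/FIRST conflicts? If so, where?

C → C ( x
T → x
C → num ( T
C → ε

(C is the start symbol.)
FIRST sets of the non-terminals at (or reachable through a nullable prefix from) the front of some alternative:
  FIRST(C) = { '(', 'num', ε }

Productions for C:
  C → C ( x: FIRST = { '(', 'num' }
  C → num ( T: FIRST = { 'num' }
  C → ε: FIRST = { ε }
T has only one production, so no FIRST/FIRST conflict is possible there.

Conflict for C: C → C ( x and C → num ( T
  Overlap: { 'num' }

Answer: Yes. C → C '(' x / C → num '(' T on { 'num' }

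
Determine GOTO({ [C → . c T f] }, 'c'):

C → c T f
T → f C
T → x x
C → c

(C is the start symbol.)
{ [C → c . T f], [T → . f C], [T → . x x] }

GOTO(I, 'c') = CLOSURE({ [A → αX.β] : [A → α.Xβ] ∈ I, X = 'c' })

Items with dot before 'c', with the dot advanced:
  [C → . c T f] → [C → c . T f]
Closure of the advanced items:
  [C → c . T f] has the dot before T: add [T → . f C], [T → . x x]

GOTO = { [C → c . T f], [T → . f C], [T → . x x] }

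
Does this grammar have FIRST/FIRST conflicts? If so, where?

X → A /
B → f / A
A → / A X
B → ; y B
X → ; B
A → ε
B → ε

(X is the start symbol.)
No FIRST/FIRST conflicts.

FIRST sets of the non-terminals at (or reachable through a nullable prefix from) the front of some alternative:
  FIRST(A) = { '/', ε }

Productions for X:
  X → A /: FIRST = { '/' }
  X → ; B: FIRST = { ';' }
Productions for B:
  B → f / A: FIRST = { 'f' }
  B → ; y B: FIRST = { ';' }
  B → ε: FIRST = { ε }
Productions for A:
  A → / A X: FIRST = { '/' }
  A → ε: FIRST = { ε }

All alternatives of each non-terminal have pairwise disjoint FIRST sets.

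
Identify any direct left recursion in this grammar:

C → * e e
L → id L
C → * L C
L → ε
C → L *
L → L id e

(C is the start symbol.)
Direct left recursion occurs when N → N α for some non-terminal N (the right-hand side begins with the left-hand side itself).

C → * e e: starts with '*'
L → id L: starts with id
C → * L C: starts with '*'
L → ε: starts with ε
C → L *: starts with L
L → L id e: LEFT RECURSIVE (starts with L)

The grammar has direct left recursion on: L.

Answer: Yes, L is left-recursive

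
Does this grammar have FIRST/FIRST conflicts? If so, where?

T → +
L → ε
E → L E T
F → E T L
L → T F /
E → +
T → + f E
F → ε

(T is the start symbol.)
Yes. T → '+' / T → '+' f E on { '+' }; E → L E T / E → '+' on { '+' }

FIRST sets of the non-terminals at (or reachable through a nullable prefix from) the front of some alternative:
  FIRST(T) = { '+' }
  FIRST(L) = { '+', ε }
  FIRST(E) = { '+' }

Productions for T:
  T → +: FIRST = { '+' }
  T → + f E: FIRST = { '+' }
Productions for L:
  L → ε: FIRST = { ε }
  L → T F /: FIRST = { '+' }
Productions for E:
  E → L E T: FIRST = { '+' }
  E → +: FIRST = { '+' }
Productions for F:
  F → E T L: FIRST = { '+' }
  F → ε: FIRST = { ε }

Conflict for T: T → + and T → + f E
  Overlap: { '+' }
Conflict for E: E → L E T and E → +
  Overlap: { '+' }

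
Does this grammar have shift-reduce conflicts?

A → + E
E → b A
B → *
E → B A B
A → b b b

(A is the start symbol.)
A shift-reduce conflict occurs when an LR(0) state has both:
  - a complete (reduce) item [A → α .] (dot at the end), and
  - a shift item [B → β . c γ] (dot before a terminal).

Augment with A' → A and build the canonical LR(0) collection (I0 = CLOSURE({[A' → . A]}), then GOTO on every symbol after a dot until no new states appear). It has 13 states:
  I0: { [A → . + E], [A → . b b b], [A' → . A] }  — shift
  I1: { [A → + . E], [B → . *], [E → . B A B], [E → . b A] }  — shift
  I2: { [A' → A .] }  — accept
  I3: { [A → b . b b] }  — shift
  I4: { [A → b b . b] }  — shift
  I5: { [A → b b b .] }  — reduce
  I6: { [B → * .] }  — reduce
  I7: { [A → . + E], [A → . b b b], [E → B . A B] }  — shift
  I8: { [A → + E .] }  — reduce
  I9: { [A → . + E], [A → . b b b], [E → b . A] }  — shift
  I10: { [E → b A .] }  — reduce
  I11: { [B → . *], [E → B A . B] }  — shift
  I12: { [E → B A B .] }  — reduce

No state contains both a complete item and a shift item.

Answer: No shift-reduce conflicts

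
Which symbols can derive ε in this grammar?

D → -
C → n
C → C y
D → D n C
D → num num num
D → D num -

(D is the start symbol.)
A non-terminal is nullable if it can derive ε (the empty string): either it has an ε-production, or it has a production whose right-hand side consists entirely of nullable non-terminals.

There are no ε-productions, so no non-terminal can derive ε.
No non-terminals are nullable.

Answer: None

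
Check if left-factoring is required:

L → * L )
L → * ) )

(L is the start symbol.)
Yes, L has productions with common prefix '*'

Left-factoring is needed when two productions for the same non-terminal
share a common prefix on the right-hand side.

Productions for L:
  L → * L )
  L → * ) )

Found common prefix '*' in productions for L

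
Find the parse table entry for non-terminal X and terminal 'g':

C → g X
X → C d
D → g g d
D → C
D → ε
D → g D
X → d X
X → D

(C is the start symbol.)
X → C d, X → D

To find M[X, 'g'], we find productions for X where 'g' is in the predict set (PREDICT(N → α) = (FIRST(α) \ {ε}) ∪ (FOLLOW(N) if α ⇒* ε)).

Relevant sets:
  FIRST(C) = { 'g' }
  FIRST(D) = { 'g', ε }
  FOLLOW(X) = { $, 'd' }

X → C d: PREDICT = { 'g' }
  'g' is in predict set, so this production goes in M[X, 'g']
X → d X: PREDICT = { 'd' }
X → D: PREDICT = { $, 'd', 'g' }
  'g' is in predict set, so this production goes in M[X, 'g']

M[X, 'g'] = X → C d, X → D  (a multiply-defined cell — the grammar is not LL(1))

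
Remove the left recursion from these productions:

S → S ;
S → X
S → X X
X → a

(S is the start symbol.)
S → X S'
S → X X S'
S' → ; S'
S' → ε
X → a

S is directly left-recursive. The standard transformation for
  A → A α₁ | ... | A α_m | β₁ | ... | β_n
is
  A  → β₁ A' | ... | β_n A'
  A' → α₁ A' | ... | α_m A' | ε

S → X becomes S → X S'
S → X X becomes S → X X S'
S → S ; becomes S' → ; S'
Add S' → ε

Productions for other non-terminals are unchanged:
  X → a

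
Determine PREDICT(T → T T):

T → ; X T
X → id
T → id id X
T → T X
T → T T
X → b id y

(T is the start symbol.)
PREDICT(T → T T) = (FIRST(RHS) \ {ε}) ∪ (FOLLOW(T) if ε ∈ FIRST(RHS), i.e. RHS ⇒* ε)
FIRST(T) = { ';', 'id' }
FIRST(T T) = { ';', 'id' }
ε ∉ FIRST(T T), so FOLLOW(T) is not added.
PREDICT(T → T T) = { ';', 'id' }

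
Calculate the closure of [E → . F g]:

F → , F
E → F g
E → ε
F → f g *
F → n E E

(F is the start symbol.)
To compute CLOSURE, for each item [A → α.Bβ] where B is a non-terminal, add [B → .γ] for all productions B → γ; repeat for the newly added items until nothing changes.

Start with: [E → . F g]
  [E → . F g] has the dot before F: add [F → . , F], [F → . f g *], [F → . n E E]
No further items can be added.

CLOSURE = { [E → . F g], [F → . , F], [F → . f g *], [F → . n E E] }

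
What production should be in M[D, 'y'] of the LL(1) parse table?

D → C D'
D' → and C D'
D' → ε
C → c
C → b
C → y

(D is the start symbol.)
D → C D'

To find M[D, 'y'], we find productions for D where 'y' is in the predict set (PREDICT(N → α) = (FIRST(α) \ {ε}) ∪ (FOLLOW(N) if α ⇒* ε)).

Relevant sets:
  FIRST(C) = { 'b', 'c', 'y' }

D → C D': PREDICT = { 'b', 'c', 'y' }
  'y' is in predict set, so this production goes in M[D, 'y']

M[D, 'y'] = D → C D'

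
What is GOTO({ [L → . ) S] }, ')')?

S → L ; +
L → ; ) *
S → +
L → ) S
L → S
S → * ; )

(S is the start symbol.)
{ [L → ) . S], [L → . ) S], [L → . ; ) *], [L → . S], [S → . * ; )], [S → . +], [S → . L ; +] }

GOTO(I, ')') = CLOSURE({ [A → αX.β] : [A → α.Xβ] ∈ I, X = ')' })

Items with dot before ')', with the dot advanced:
  [L → . ) S] → [L → ) . S]
Closure of the advanced items:
  [L → ) . S] has the dot before S: add [S → . L ; +], [S → . +], [S → . * ; )]
  [S → . L ; +] has the dot before L: add [L → . ; ) *], [L → . ) S], [L → . S]

GOTO = { [L → ) . S], [L → . ) S], [L → . ; ) *], [L → . S], [S → . * ; )], [S → . +], [S → . L ; +] }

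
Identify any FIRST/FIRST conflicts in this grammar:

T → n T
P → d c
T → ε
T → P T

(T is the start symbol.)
No FIRST/FIRST conflicts.

A FIRST/FIRST conflict occurs when two productions N → α and N → β for the same non-terminal have FIRST(α) ∩ FIRST(β) ≠ ∅ (with ε ∈ FIRST of a nullable right-hand side, so two nullable alternatives also conflict).

FIRST sets of the non-terminals at (or reachable through a nullable prefix from) the front of some alternative:
  FIRST(P) = { 'd' }

Productions for T:
  T → n T: FIRST = { 'n' }
  T → ε: FIRST = { ε }
  T → P T: FIRST = { 'd' }
P has only one production, so no FIRST/FIRST conflict is possible there.

All alternatives of each non-terminal have pairwise disjoint FIRST sets.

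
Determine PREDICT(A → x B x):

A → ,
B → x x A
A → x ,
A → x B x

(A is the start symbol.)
PREDICT(A → x B x) = (FIRST(RHS) \ {ε}) ∪ (FOLLOW(A) if ε ∈ FIRST(RHS), i.e. RHS ⇒* ε)
FIRST(x B x) = { 'x' }
ε ∉ FIRST(x B x), so FOLLOW(A) is not added.
PREDICT(A → x B x) = { 'x' }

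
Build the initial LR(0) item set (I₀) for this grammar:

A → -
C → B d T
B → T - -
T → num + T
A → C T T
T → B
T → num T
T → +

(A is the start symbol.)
{ [A → . -], [A → . C T T], [A' → . A], [B → . T - -], [C → . B d T], [T → . +], [T → . B], [T → . num + T], [T → . num T] }

First, augment the grammar with A' → A
I₀ = CLOSURE({ [A' → . A] }):
  [A' → . A] has the dot before A: add [A → . -], [A → . C T T]
  [A → . C T T] has the dot before C: add [C → . B d T]
  [C → . B d T] has the dot before B: add [B → . T - -]
  [B → . T - -] has the dot before T: add [T → . num + T], [T → . B], [T → . num T], [T → . +]
No further items can be added.

I₀ = { [A → . -], [A → . C T T], [A' → . A], [B → . T - -], [C → . B d T], [T → . +], [T → . B], [T → . num + T], [T → . num T] }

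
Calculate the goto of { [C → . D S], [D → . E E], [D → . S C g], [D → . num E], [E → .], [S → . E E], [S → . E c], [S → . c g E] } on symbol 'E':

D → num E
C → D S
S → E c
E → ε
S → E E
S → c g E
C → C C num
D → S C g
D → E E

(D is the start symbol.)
{ [D → E . E], [E → .], [S → E . E], [S → E . c] }

GOTO(I, 'E') = CLOSURE({ [A → αX.β] : [A → α.Xβ] ∈ I, X = 'E' })

Items with dot before 'E', with the dot advanced:
  [D → . E E] → [D → E . E]
  [S → . E E] → [S → E . E]
  [S → . E c] → [S → E . c]
Closure of the advanced items:
  [D → E . E] has the dot before E: add [E → .]

GOTO = { [D → E . E], [E → .], [S → E . E], [S → E . c] }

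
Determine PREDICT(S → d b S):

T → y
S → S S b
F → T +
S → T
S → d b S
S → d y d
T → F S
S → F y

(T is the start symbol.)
{ 'd' }

PREDICT(S → d b S) = (FIRST(RHS) \ {ε}) ∪ (FOLLOW(S) if ε ∈ FIRST(RHS), i.e. RHS ⇒* ε)
FIRST(d b S) = { 'd' }
ε ∉ FIRST(d b S), so FOLLOW(S) is not added.
PREDICT(S → d b S) = { 'd' }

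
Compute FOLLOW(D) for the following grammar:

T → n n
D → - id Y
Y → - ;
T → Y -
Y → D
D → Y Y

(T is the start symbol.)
{ '-' }

In Y → D: D is at the end, add FOLLOW(Y)

The FOLLOW sets referred to above (computed the same way, to a fixed point):
  FOLLOW(Y) = { '-' }

Taking the union: FOLLOW(D) = { '-' }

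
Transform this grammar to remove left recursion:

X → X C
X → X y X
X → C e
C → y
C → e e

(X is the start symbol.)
X → C e X'
X' → C X'
X' → y X X'
X' → ε
C → y
C → e e

X is directly left-recursive. The standard transformation for
  A → A α₁ | ... | A α_m | β₁ | ... | β_n
is
  A  → β₁ A' | ... | β_n A'
  A' → α₁ A' | ... | α_m A' | ε

X → C e becomes X → C e X'
X → X C becomes X' → C X'
X → X y X becomes X' → y X X'
Add X' → ε

Productions for other non-terminals are unchanged:
  C → y
  C → e e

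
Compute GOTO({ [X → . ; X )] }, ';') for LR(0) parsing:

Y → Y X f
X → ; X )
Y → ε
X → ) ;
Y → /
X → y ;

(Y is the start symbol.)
GOTO(I, ';') = CLOSURE({ [A → αX.β] : [A → α.Xβ] ∈ I, X = ';' })

Items with dot before ';', with the dot advanced:
  [X → . ; X )] → [X → ; . X )]
Closure of the advanced items:
  [X → ; . X )] has the dot before X: add [X → . ; X )], [X → . ) ;], [X → . y ;]

GOTO = { [X → . ) ;], [X → . ; X )], [X → . y ;], [X → ; . X )] }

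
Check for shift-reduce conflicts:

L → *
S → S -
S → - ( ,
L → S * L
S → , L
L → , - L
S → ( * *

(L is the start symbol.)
No shift-reduce conflicts

A shift-reduce conflict occurs when an LR(0) state has both:
  - a complete (reduce) item [A → α .] (dot at the end), and
  - a shift item [B → β . c γ] (dot before a terminal).

Augment with L' → L and build the canonical LR(0) collection (I0 = CLOSURE({[L' → . L]}), then GOTO on every symbol after a dot until no new states appear). It has 18 states:
  I0: { [L → . *], [L → . , - L], [L → . S * L], [L' → . L], [S → . ( * *], [S → . , L], [S → . - ( ,], [S → . S -] }  — shift
  I1: { [S → ( . * *] }  — shift
  I2: { [L → * .] }  — reduce
  I3: { [L → , . - L], [L → . *], [L → . , - L], [L → . S * L], [S → , . L], [S → . ( * *], [S → . , L], [S → . - ( ,], [S → . S -] }  — shift
  I4: { [S → - . ( ,] }  — shift
  I5: { [L' → L .] }  — accept
  I6: { [L → S . * L], [S → S . -] }  — shift
  I7: { [L → . *], [L → . , - L], [L → . S * L], [L → S * . L], [S → . ( * *], [S → . , L], [S → . - ( ,], [S → . S -] }  — shift
  I8: { [S → S - .] }  — reduce
  I9: { [L → S * L .] }  — reduce
  I10: { [S → - ( . ,] }  — shift
  I11: { [S → - ( , .] }  — reduce
  I12: { [L → , - . L], [L → . *], [L → . , - L], [L → . S * L], [S → - . ( ,], [S → . ( * *], [S → . , L], [S → . - ( ,], [S → . S -] }  — shift
  I13: { [S → , L .] }  — reduce
  I14: { [S → ( . * *], [S → - ( . ,] }  — shift
  I15: { [L → , - L .] }  — reduce
  I16: { [S → ( * . *] }  — shift
  I17: { [S → ( * * .] }  — reduce

No state contains both a complete item and a shift item.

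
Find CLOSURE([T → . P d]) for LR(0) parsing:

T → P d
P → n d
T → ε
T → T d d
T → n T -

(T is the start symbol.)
Start with: [T → . P d]
  [T → . P d] has the dot before P: add [P → . n d]
No further items can be added.

CLOSURE = { [P → . n d], [T → . P d] }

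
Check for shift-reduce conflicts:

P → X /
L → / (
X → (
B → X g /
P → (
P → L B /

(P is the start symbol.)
No shift-reduce conflicts

Augment with P' → P and build the canonical LR(0) collection (I0 = CLOSURE({[P' → . P]}), then GOTO on every symbol after a dot until no new states appear). It has 14 states:
  I0: { [L → . / (], [P → . (], [P → . L B /], [P → . X /], [P' → . P], [X → . (] }  — shift
  I1: { [P → ( .], [X → ( .] }  — 2 reduces
  I2: { [L → / . (] }  — shift
  I3: { [B → . X g /], [P → L . B /], [X → . (] }  — shift
  I4: { [P' → P .] }  — accept
  I5: { [P → X . /] }  — shift
  I6: { [P → X / .] }  — reduce
  I7: { [X → ( .] }  — reduce
  I8: { [P → L B . /] }  — shift
  I9: { [B → X . g /] }  — shift
  I10: { [B → X g . /] }  — shift
  I11: { [B → X g / .] }  — reduce
  I12: { [P → L B / .] }  — reduce
  I13: { [L → / ( .] }  — reduce

No state contains both a complete item and a shift item.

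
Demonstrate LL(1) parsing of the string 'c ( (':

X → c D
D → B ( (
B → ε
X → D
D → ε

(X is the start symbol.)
LL(1) parsing maintains a stack (initially the start symbol over $) and the input. At each step: if the stack top is a terminal, match it against the current input token; if it is a non-terminal N, replace it with the RHS of M[N, lookahead] (the unique production whose predict set contains the lookahead).

Stack is shown with the top on the left.

Stack    Input    Action
------------------------
X $      c ( ( $  output X → c D
c D $    c ( ( $  match 'c'
D $      ( ( $    output D → B ( (
B ( ( $  ( ( $    output B → ε
( ( $    ( ( $    match '('
( $      ( $      match '('
$        $        accept

The string is accepted.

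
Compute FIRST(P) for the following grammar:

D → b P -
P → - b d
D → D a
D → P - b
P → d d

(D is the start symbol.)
To compute FIRST(P), examine every production with P on the left-hand side, reading each right-hand side left to right until a non-nullable symbol is reached.

From P → - b d:
  - '-' is a terminal: add '-' and stop
From P → d d:
  - d is a terminal: add 'd' and stop

Collecting: FIRST(P) = { '-', 'd' }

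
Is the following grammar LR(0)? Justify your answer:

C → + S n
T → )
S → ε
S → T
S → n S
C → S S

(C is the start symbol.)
Augment with C' → C and build the canonical LR(0) collection (I0 = CLOSURE({[C' → . C]}), then GOTO on every symbol after a dot until no new states appear). It has 11 states:
  I0: { [C → . + S n], [C → . S S], [C' → . C], [S → . T], [S → . n S], [S → .], [T → . )] }  — shift, reduce
  I1: { [T → ) .] }  — reduce
  I2: { [C → + . S n], [S → . T], [S → . n S], [S → .], [T → . )] }  — shift, reduce
  I3: { [C' → C .] }  — accept
  I4: { [C → S . S], [S → . T], [S → . n S], [S → .], [T → . )] }  — shift, reduce
  I5: { [S → T .] }  — reduce
  I6: { [S → . T], [S → . n S], [S → .], [S → n . S], [T → . )] }  — shift, reduce
  I7: { [S → n S .] }  — reduce
  I8: { [C → S S .] }  — reduce
  I9: { [C → + S . n] }  — shift
  I10: { [C → + S n .] }  — reduce

Conflict in state I0:
  Shift-reduce conflict between [S → .] and [C → . + S n]
So the grammar is NOT LR(0).

Answer: No. Shift-reduce conflict between [S → .] and [C → . + S n]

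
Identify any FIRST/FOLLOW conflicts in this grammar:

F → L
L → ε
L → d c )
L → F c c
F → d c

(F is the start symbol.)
Yes. L → F c c with FOLLOW(L) on { 'c' }

A FIRST/FOLLOW conflict occurs when a non-terminal N has a nullable alternative N → β (β ⇒* ε) and another alternative N → α with FIRST(α) ∩ FOLLOW(N) ≠ ∅: on such a lookahead the parser cannot decide between expanding α and letting N vanish via β.

Nullable non-terminals: F, L.
FIRST sets used below: FIRST(L) = { 'c', 'd', ε }, FIRST(F) = { 'c', 'd', ε }

F: nullable alternative(s) F → L; FOLLOW(F) = { $, 'c' }
  F → L: FIRST \ {ε} = { 'c', 'd' } — this is the only nullable alternative, skip
  F → d c: FIRST \ {ε} = { 'd' } — disjoint from FOLLOW(F)

L: nullable alternative(s) L → ε; FOLLOW(L) = { $, 'c' }
  L → ε: FIRST \ {ε} = { } — this is the only nullable alternative, skip
  L → d c ): FIRST \ {ε} = { 'd' } — disjoint from FOLLOW(L)
  L → F c c: FIRST \ {ε} = { 'c', 'd' } — overlaps FOLLOW(L) on { 'c' }: CONFLICT

So the grammar has 1 FIRST/FOLLOW conflict (marked CONFLICT above).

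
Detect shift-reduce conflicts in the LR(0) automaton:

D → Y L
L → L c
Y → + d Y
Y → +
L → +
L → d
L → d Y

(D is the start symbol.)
A shift-reduce conflict occurs when an LR(0) state has both:
  - a complete (reduce) item [A → α .] (dot at the end), and
  - a shift item [B → β . c γ] (dot before a terminal).

Augment with D' → D and build the canonical LR(0) collection (I0 = CLOSURE({[D' → . D]}), then GOTO on every symbol after a dot until no new states appear). It has 11 states:
  I0: { [D → . Y L], [D' → . D], [Y → . + d Y], [Y → . +] }  — shift
  I1: { [Y → + . d Y], [Y → + .] }  — shift, reduce
  I2: { [D' → D .] }  — accept
  I3: { [D → Y . L], [L → . +], [L → . L c], [L → . d Y], [L → . d] }  — shift
  I4: { [L → + .] }  — reduce
  I5: { [D → Y L .], [L → L . c] }  — shift, reduce
  I6: { [L → d . Y], [L → d .], [Y → . + d Y], [Y → . +] }  — shift, reduce
  I7: { [L → d Y .] }  — reduce
  I8: { [L → L c .] }  — reduce
  I9: { [Y → + d . Y], [Y → . + d Y], [Y → . +] }  — shift
  I10: { [Y → + d Y .] }  — reduce

I1 contains reduce item [Y → + .] and shift item [Y → + . d Y] — shift-reduce conflict.
I5 contains reduce item [D → Y L .] and shift item [L → L . c] — shift-reduce conflict.
I6 contains reduce item [L → d .] and shift items [Y → . +], [Y → . + d Y] — shift-reduce conflict.

Answer: Yes — I1: [Y → + .] vs [Y → + . d Y]; I5: [D → Y L .] vs [L → L . c]; I6: [L → d .] vs [Y → . +]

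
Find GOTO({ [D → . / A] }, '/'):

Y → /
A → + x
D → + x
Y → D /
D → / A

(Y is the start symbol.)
GOTO(I, '/') = CLOSURE({ [A → αX.β] : [A → α.Xβ] ∈ I, X = '/' })

Items with dot before '/', with the dot advanced:
  [D → . / A] → [D → / . A]
Closure of the advanced items:
  [D → / . A] has the dot before A: add [A → . + x]

GOTO = { [A → . + x], [D → / . A] }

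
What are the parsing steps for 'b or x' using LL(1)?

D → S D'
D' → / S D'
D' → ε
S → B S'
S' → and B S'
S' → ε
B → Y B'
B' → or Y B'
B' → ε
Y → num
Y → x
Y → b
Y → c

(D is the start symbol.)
LL(1) parsing maintains a stack (initially the start symbol over $) and the input. At each step: if the stack top is a terminal, match it against the current input token; if it is a non-terminal N, replace it with the RHS of M[N, lookahead] (the unique production whose predict set contains the lookahead).

Stack is shown with the top on the left.

Stack            Input     Action
---------------------------------
D $              b or x $  output D → S D'
S D' $           b or x $  output S → B S'
B S' D' $        b or x $  output B → Y B'
Y B' S' D' $     b or x $  output Y → b
b B' S' D' $     b or x $  match 'b'
B' S' D' $       or x $    output B' → or Y B'
or Y B' S' D' $  or x $    match 'or'
Y B' S' D' $     x $       output Y → x
x B' S' D' $     x $       match 'x'
B' S' D' $       $         output B' → ε
S' D' $          $         output S' → ε
D' $             $         output D' → ε
$                $         accept

The string is accepted.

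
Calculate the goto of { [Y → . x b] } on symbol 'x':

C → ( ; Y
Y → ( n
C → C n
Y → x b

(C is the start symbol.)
{ [Y → x . b] }

GOTO(I, 'x') = CLOSURE({ [A → αX.β] : [A → α.Xβ] ∈ I, X = 'x' })

Items with dot before 'x', with the dot advanced:
  [Y → . x b] → [Y → x . b]
Closure adds nothing (no advanced item has the dot before a non-terminal).

GOTO = { [Y → x . b] }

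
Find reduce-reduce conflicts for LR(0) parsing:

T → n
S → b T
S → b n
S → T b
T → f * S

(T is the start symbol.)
Augment with T' → T and build the canonical LR(0) collection (I0 = CLOSURE({[T' → . T]}), then GOTO on every symbol after a dot until no new states appear). It has 11 states:
  I0: { [T → . f * S], [T → . n], [T' → . T] }  — shift
  I1: { [T' → T .] }  — accept
  I2: { [T → f . * S] }  — shift
  I3: { [T → n .] }  — reduce
  I4: { [S → . T b], [S → . b T], [S → . b n], [T → . f * S], [T → . n], [T → f * . S] }  — shift
  I5: { [T → f * S .] }  — reduce
  I6: { [S → T . b] }  — shift
  I7: { [S → b . T], [S → b . n], [T → . f * S], [T → . n] }  — shift
  I8: { [S → b T .] }  — reduce
  I9: { [S → b n .], [T → n .] }  — 2 reduces
  I10: { [S → T b .] }  — reduce

I9 contains complete items [S → b n .], [T → n .] — reduce-reduce conflict.

Answer: Yes — I9: [S → b n .] vs [T → n .]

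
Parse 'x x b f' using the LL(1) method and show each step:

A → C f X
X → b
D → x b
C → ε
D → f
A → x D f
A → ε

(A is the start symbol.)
LL(1) parsing maintains a stack (initially the start symbol over $) and the input. At each step: if the stack top is a terminal, match it against the current input token; if it is a non-terminal N, replace it with the RHS of M[N, lookahead] (the unique production whose predict set contains the lookahead).

Stack is shown with the top on the left.

Stack    Input      Action
--------------------------
A $      x x b f $  output A → x D f
x D f $  x x b f $  match 'x'
D f $    x b f $    output D → x b
x b f $  x b f $    match 'x'
b f $    b f $      match 'b'
f $      f $        match 'f'
$        $          accept

The string is accepted.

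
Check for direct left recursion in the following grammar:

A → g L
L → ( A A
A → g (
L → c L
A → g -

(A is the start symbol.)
No direct left recursion

Direct left recursion occurs when N → N α for some non-terminal N (the right-hand side begins with the left-hand side itself).

A → g L: starts with g
L → ( A A: starts with '('
A → g (: starts with g
L → c L: starts with c
A → g -: starts with g

No direct left recursion found.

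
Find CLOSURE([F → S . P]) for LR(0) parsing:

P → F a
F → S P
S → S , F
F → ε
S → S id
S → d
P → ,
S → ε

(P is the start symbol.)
Start with: [F → S . P]
  [F → S . P] has the dot before P: add [P → . F a], [P → . ,]
  [P → . F a] has the dot before F: add [F → . S P], [F → .]
  [F → . S P] has the dot before S: add [S → . S , F], [S → . S id], [S → . d], [S → .]
No further items can be added.

CLOSURE = { [F → . S P], [F → .], [F → S . P], [P → . ,], [P → . F a], [S → . S , F], [S → . S id], [S → . d], [S → .] }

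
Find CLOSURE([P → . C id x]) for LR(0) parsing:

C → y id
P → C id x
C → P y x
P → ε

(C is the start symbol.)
{ [C → . P y x], [C → . y id], [P → . C id x], [P → .] }

Start with: [P → . C id x]
  [P → . C id x] has the dot before C: add [C → . y id], [C → . P y x]
  [C → . P y x] has the dot before P: add [P → .]
No further items can be added.

CLOSURE = { [C → . P y x], [C → . y id], [P → . C id x], [P → .] }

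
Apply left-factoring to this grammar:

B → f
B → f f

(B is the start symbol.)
Left-factoring transforms A → αβ₁ | αβ₂ into A → αA' and A' → β₁ | β₂
(α is the longest common prefix among the alternatives). Repeat until
no nonterminal has two alternatives with a common prefix.

Round 1: B has alternatives sharing prefix 'f'. Introduce B': B → f B'
  Add: B' → ε
  Add: B' → f

No remaining common prefixes — done.

Resulting grammar:
B → f B'
B' → ε
B' → f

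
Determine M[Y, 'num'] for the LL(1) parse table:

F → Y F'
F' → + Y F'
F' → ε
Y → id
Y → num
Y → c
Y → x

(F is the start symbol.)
To find M[Y, 'num'], we find productions for Y where 'num' is in the predict set (PREDICT(N → α) = (FIRST(α) \ {ε}) ∪ (FOLLOW(N) if α ⇒* ε)).

Y → id: PREDICT = { 'id' }
Y → num: PREDICT = { 'num' }
  'num' is in predict set, so this production goes in M[Y, 'num']
Y → c: PREDICT = { 'c' }
Y → x: PREDICT = { 'x' }

M[Y, 'num'] = Y → num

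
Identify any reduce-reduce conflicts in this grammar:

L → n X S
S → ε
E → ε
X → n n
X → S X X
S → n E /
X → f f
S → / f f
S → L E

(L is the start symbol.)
A reduce-reduce conflict occurs when an LR(0) state has two complete items [A → α .] and [B → β .] — both call for a reduction, and with no lookahead the parser cannot choose between them.

Augment with L' → L and build the canonical LR(0) collection (I0 = CLOSURE({[L' → . L]}), then GOTO on every symbol after a dot until no new states appear). It has 20 states:
  I0: { [L → . n X S], [L' → . L] }  — shift
  I1: { [L' → L .] }  — accept
  I2: { [L → . n X S], [L → n . X S], [S → . / f f], [S → . L E], [S → . n E /], [S → .], [X → . S X X], [X → . f f], [X → . n n] }  — shift, reduce
  I3: { [S → / . f f] }  — shift
  I4: { [E → .], [S → L . E] }  — reduce
  I5: { [L → . n X S], [S → . / f f], [S → . L E], [S → . n E /], [S → .], [X → . S X X], [X → . f f], [X → . n n], [X → S . X X] }  — shift, reduce
  I6: { [L → . n X S], [L → n X . S], [S → . / f f], [S → . L E], [S → . n E /], [S → .] }  — shift, reduce
  I7: { [X → f . f] }  — shift
  I8: { [E → .], [L → . n X S], [L → n . X S], [S → . / f f], [S → . L E], [S → . n E /], [S → .], [S → n . E /], [X → . S X X], [X → . f f], [X → . n n], [X → n . n] }  — shift, 2 reduces
  I9: { [S → n E . /] }  — shift
  I10: { [E → .], [L → . n X S], [L → n . X S], [S → . / f f], [S → . L E], [S → . n E /], [S → .], [S → n . E /], [X → . S X X], [X → . f f], [X → . n n], [X → n . n], [X → n n .] }  — shift, 3 reduces
  I11: { [S → n E / .] }  — reduce
  I12: { [X → f f .] }  — reduce
  I13: { [L → n X S .] }  — reduce
  I14: { [E → .], [L → . n X S], [L → n . X S], [S → . / f f], [S → . L E], [S → . n E /], [S → .], [S → n . E /], [X → . S X X], [X → . f f], [X → . n n] }  — shift, 2 reduces
  I15: { [L → . n X S], [S → . / f f], [S → . L E], [S → . n E /], [S → .], [X → . S X X], [X → . f f], [X → . n n], [X → S X . X] }  — shift, reduce
  I16: { [X → S X X .] }  — reduce
  I17: { [S → L E .] }  — reduce
  I18: { [S → / f . f] }  — shift
  I19: { [S → / f f .] }  — reduce

I8 contains complete items [E → .], [S → .] — reduce-reduce conflict.
I10 contains complete items [E → .], [S → .], [X → n n .] — reduce-reduce conflict.
I14 contains complete items [E → .], [S → .] — reduce-reduce conflict.

Answer: Yes — I8: [E → .] vs [S → .]; I10: [E → .] vs [S → .]; I14: [E → .] vs [S → .]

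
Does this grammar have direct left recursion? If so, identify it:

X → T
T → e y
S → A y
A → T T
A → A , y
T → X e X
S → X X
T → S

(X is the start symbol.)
Yes, A is left-recursive

Direct left recursion occurs when N → N α for some non-terminal N (the right-hand side begins with the left-hand side itself).

X → T: starts with T
T → e y: starts with e
S → A y: starts with A
A → T T: starts with T
A → A , y: LEFT RECURSIVE (starts with A)
T → X e X: starts with X
S → X X: starts with X
T → S: starts with S

The grammar has direct left recursion on: A.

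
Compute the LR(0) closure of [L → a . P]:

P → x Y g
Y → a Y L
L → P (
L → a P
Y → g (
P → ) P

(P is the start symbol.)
{ [L → a . P], [P → . ) P], [P → . x Y g] }

To compute CLOSURE, for each item [A → α.Bβ] where B is a non-terminal, add [B → .γ] for all productions B → γ; repeat for the newly added items until nothing changes.

Start with: [L → a . P]
  [L → a . P] has the dot before P: add [P → . x Y g], [P → . ) P]
No further items can be added.

CLOSURE = { [L → a . P], [P → . ) P], [P → . x Y g] }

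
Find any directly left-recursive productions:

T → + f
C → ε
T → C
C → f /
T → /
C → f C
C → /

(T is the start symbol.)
No direct left recursion

Direct left recursion occurs when N → N α for some non-terminal N (the right-hand side begins with the left-hand side itself).

T → + f: starts with '+'
C → ε: starts with ε
T → C: starts with C
C → f /: starts with f
T → /: starts with '/'
C → f C: starts with f
C → /: starts with '/'

No direct left recursion found.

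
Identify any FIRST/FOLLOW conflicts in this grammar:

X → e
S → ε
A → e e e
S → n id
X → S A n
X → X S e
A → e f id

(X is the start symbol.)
Nullable non-terminals: S.

S: nullable alternative(s) S → ε; FOLLOW(S) = { 'e' }
  S → ε: FIRST \ {ε} = { } — this is the only nullable alternative, skip
  S → n id: FIRST \ {ε} = { 'n' } — disjoint from FOLLOW(S)

A, X have no nullable alternative, so no FIRST/FOLLOW check is needed there.

No FIRST/FOLLOW conflicts found.

Answer: No FIRST/FOLLOW conflicts.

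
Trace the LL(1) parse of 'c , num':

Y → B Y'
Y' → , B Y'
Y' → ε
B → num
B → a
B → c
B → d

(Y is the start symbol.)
LL(1) parsing maintains a stack (initially the start symbol over $) and the input. At each step: if the stack top is a terminal, match it against the current input token; if it is a non-terminal N, replace it with the RHS of M[N, lookahead] (the unique production whose predict set contains the lookahead).

Stack is shown with the top on the left.

Stack     Input      Action
---------------------------
Y $       c , num $  output Y → B Y'
B Y' $    c , num $  output B → c
c Y' $    c , num $  match 'c'
Y' $      , num $    output Y' → , B Y'
, B Y' $  , num $    match ','
B Y' $    num $      output B → num
num Y' $  num $      match 'num'
Y' $      $          output Y' → ε
$         $          accept

The string is accepted.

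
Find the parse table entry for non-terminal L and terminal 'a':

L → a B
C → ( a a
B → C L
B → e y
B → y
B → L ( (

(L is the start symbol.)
L → a B

To find M[L, 'a'], we find productions for L where 'a' is in the predict set (PREDICT(N → α) = (FIRST(α) \ {ε}) ∪ (FOLLOW(N) if α ⇒* ε)).

L → a B: PREDICT = { 'a' }
  'a' is in predict set, so this production goes in M[L, 'a']

M[L, 'a'] = L → a B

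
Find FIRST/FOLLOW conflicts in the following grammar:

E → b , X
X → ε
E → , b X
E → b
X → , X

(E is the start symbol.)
Nullable non-terminals: X.

X: nullable alternative(s) X → ε; FOLLOW(X) = { $ }
  X → ε: FIRST \ {ε} = { } — this is the only nullable alternative, skip
  X → , X: FIRST \ {ε} = { ',' } — disjoint from FOLLOW(X)

E has no nullable alternative, so no FIRST/FOLLOW check is needed there.

No FIRST/FOLLOW conflicts found.

Answer: No FIRST/FOLLOW conflicts.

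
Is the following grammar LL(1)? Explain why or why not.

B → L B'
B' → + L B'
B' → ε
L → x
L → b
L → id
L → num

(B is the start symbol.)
Relevant sets:
  FOLLOW(B') = { $ }

For B':
  PREDICT(B' → '+' L B') = { '+' }
  PREDICT(B' → ε) = { $ }
For L:
  PREDICT(L → x) = { 'x' }
  PREDICT(L → b) = { 'b' }
  PREDICT(L → id) = { 'id' }
  PREDICT(L → num) = { 'num' }
B has a single production, so nothing to check there.

All predict sets are disjoint. The grammar IS LL(1).

Answer: Yes, the grammar is LL(1).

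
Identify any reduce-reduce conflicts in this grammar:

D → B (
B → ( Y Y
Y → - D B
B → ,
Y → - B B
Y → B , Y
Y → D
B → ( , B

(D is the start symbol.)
No reduce-reduce conflicts

A reduce-reduce conflict occurs when an LR(0) state has two complete items [A → α .] and [B → β .] — both call for a reduction, and with no lookahead the parser cannot choose between them.

Augment with D' → D and build the canonical LR(0) collection (I0 = CLOSURE({[D' → . D]}), then GOTO on every symbol after a dot until no new states appear). It has 20 states:
  I0: { [B → . ( , B], [B → . ( Y Y], [B → . ,], [D → . B (], [D' → . D] }  — shift
  I1: { [B → ( . , B], [B → ( . Y Y], [B → . ( , B], [B → . ( Y Y], [B → . ,], [D → . B (], [Y → . - B B], [Y → . - D B], [Y → . B , Y], [Y → . D] }  — shift
  I2: { [B → , .] }  — reduce
  I3: { [D → B . (] }  — shift
  I4: { [D' → D .] }  — accept
  I5: { [D → B ( .] }  — reduce
  I6: { [B → ( , . B], [B → , .], [B → . ( , B], [B → . ( Y Y], [B → . ,] }  — shift, reduce
  I7: { [B → . ( , B], [B → . ( Y Y], [B → . ,], [D → . B (], [Y → - . B B], [Y → - . D B] }  — shift
  I8: { [D → B . (], [Y → B . , Y] }  — shift
  I9: { [Y → D .] }  — reduce
  I10: { [B → ( Y . Y], [B → . ( , B], [B → . ( Y Y], [B → . ,], [D → . B (], [Y → . - B B], [Y → . - D B], [Y → . B , Y], [Y → . D] }  — shift
  I11: { [B → ( Y Y .] }  — reduce
  I12: { [B → . ( , B], [B → . ( Y Y], [B → . ,], [D → . B (], [Y → . - B B], [Y → . - D B], [Y → . B , Y], [Y → . D], [Y → B , . Y] }  — shift
  I13: { [Y → B , Y .] }  — reduce
  I14: { [B → . ( , B], [B → . ( Y Y], [B → . ,], [D → B . (], [Y → - B . B] }  — shift
  I15: { [B → . ( , B], [B → . ( Y Y], [B → . ,], [Y → - D . B] }  — shift
  I16: { [Y → - D B .] }  — reduce
  I17: { [B → ( . , B], [B → ( . Y Y], [B → . ( , B], [B → . ( Y Y], [B → . ,], [D → . B (], [D → B ( .], [Y → . - B B], [Y → . - D B], [Y → . B , Y], [Y → . D] }  — shift, reduce
  I18: { [Y → - B B .] }  — reduce
  I19: { [B → ( , B .] }  — reduce

No state contains more than one complete item.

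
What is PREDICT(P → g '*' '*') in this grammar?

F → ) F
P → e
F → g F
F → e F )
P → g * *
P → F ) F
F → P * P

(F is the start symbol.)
PREDICT(P → g '*' '*') = (FIRST(RHS) \ {ε}) ∪ (FOLLOW(P) if ε ∈ FIRST(RHS), i.e. RHS ⇒* ε)
FIRST(g '*' '*') = { 'g' }
ε ∉ FIRST(g '*' '*'), so FOLLOW(P) is not added.
PREDICT(P → g '*' '*') = { 'g' }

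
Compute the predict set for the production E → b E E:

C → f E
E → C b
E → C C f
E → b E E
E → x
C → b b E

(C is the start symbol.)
{ 'b' }

PREDICT(E → b E E) = (FIRST(RHS) \ {ε}) ∪ (FOLLOW(E) if ε ∈ FIRST(RHS), i.e. RHS ⇒* ε)
FIRST(b E E) = { 'b' }
ε ∉ FIRST(b E E), so FOLLOW(E) is not added.
PREDICT(E → b E E) = { 'b' }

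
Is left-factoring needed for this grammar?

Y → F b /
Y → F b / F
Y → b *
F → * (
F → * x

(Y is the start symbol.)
Yes, Y has productions with common prefix 'F b /'; F has productions with common prefix '*'

Left-factoring is needed when two productions for the same non-terminal
share a common prefix on the right-hand side.

Productions for Y:
  Y → F b /
  Y → F b / F
  Y → b *
Productions for F:
  F → * (
  F → * x

Found common prefix 'F b /' in productions for Y
Found common prefix '*' in productions for F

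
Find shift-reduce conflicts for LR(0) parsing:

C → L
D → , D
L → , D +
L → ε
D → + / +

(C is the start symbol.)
Yes — I0: [L → .] vs [L → . , D +]

A shift-reduce conflict occurs when an LR(0) state has both:
  - a complete (reduce) item [A → α .] (dot at the end), and
  - a shift item [B → β . c γ] (dot before a terminal).

Augment with C' → C and build the canonical LR(0) collection (I0 = CLOSURE({[C' → . C]}), then GOTO on every symbol after a dot until no new states appear). It has 11 states:
  I0: { [C → . L], [C' → . C], [L → . , D +], [L → .] }  — shift, reduce
  I1: { [D → . + / +], [D → . , D], [L → , . D +] }  — shift
  I2: { [C' → C .] }  — accept
  I3: { [C → L .] }  — reduce
  I4: { [D → + . / +] }  — shift
  I5: { [D → , . D], [D → . + / +], [D → . , D] }  — shift
  I6: { [L → , D . +] }  — shift
  I7: { [L → , D + .] }  — reduce
  I8: { [D → , D .] }  — reduce
  I9: { [D → + / . +] }  — shift
  I10: { [D → + / + .] }  — reduce

I0 contains reduce item [L → .] and shift item [L → . , D +] — shift-reduce conflict.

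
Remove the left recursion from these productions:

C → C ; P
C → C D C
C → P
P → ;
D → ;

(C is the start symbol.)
C is directly left-recursive. The standard transformation for
  A → A α₁ | ... | A α_m | β₁ | ... | β_n
is
  A  → β₁ A' | ... | β_n A'
  A' → α₁ A' | ... | α_m A' | ε

C → P becomes C → P C'
C → C ; P becomes C' → ; P C'
C → C D C becomes C' → D C C'
Add C' → ε

Productions for other non-terminals are unchanged:
  P → ;
  D → ;

Resulting grammar:
C → P C'
C' → ; P C'
C' → D C C'
C' → ε
P → ;
D → ;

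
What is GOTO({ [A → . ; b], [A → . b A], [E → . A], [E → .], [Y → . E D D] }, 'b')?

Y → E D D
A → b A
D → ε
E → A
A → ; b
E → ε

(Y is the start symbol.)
{ [A → . ; b], [A → . b A], [A → b . A] }

GOTO(I, 'b') = CLOSURE({ [A → αX.β] : [A → α.Xβ] ∈ I, X = 'b' })

Items with dot before 'b', with the dot advanced:
  [A → . b A] → [A → b . A]
Closure of the advanced items:
  [A → b . A] has the dot before A: add [A → . b A], [A → . ; b]

GOTO = { [A → . ; b], [A → . b A], [A → b . A] }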